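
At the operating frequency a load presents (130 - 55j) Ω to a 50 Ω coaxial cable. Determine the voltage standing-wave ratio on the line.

Γ = (Z_L − Z_0)/(Z_L + Z_0) = (80 − j55)/(180 − j55)
|Γ| = 97.1/188 = 0.516
VSWR = (1 + |Γ|)/(1 − |Γ|) = 1.52/0.484

VSWR ≈ 3.13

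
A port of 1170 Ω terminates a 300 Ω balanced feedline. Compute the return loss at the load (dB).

RL ≈ 4.56 dB

Γ = (1170 − 300)/(1170 + 300) = 0.592
RL = −20·log₁₀|Γ| = −20·log₁₀(0.592)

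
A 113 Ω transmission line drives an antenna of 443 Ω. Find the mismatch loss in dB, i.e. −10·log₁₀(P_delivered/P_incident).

Γ = (443 − 113)/(443 + 113) = 0.594
|Γ|² = 0.352, so P_del/P_inc = 1 − |Γ|² = 0.648
ML = −10·log₁₀(1 − |Γ|²)

mismatch loss ≈ 1.89 dB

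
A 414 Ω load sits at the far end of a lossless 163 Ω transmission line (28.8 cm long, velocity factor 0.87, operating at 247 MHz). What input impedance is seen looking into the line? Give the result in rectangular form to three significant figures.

Z_in ≈ 65.3 + j19.6 Ω

λ = v/f = 0.87·c / 247 MHz = 1.06 m
βl = 2π·l/λ = 2π × 0.273 = 98.1°
tan(βl) = tan(98.1°) = -7.01
Z_in = Z_0·(Z_L + jZ_0·tanβl)/(Z_0 + jZ_L·tanβl)
     = 163·(414 − j1140)/(163 − j2900)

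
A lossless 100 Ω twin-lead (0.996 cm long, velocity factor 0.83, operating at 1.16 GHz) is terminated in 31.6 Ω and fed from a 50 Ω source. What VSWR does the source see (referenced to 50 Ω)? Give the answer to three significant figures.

λ = v/f = 0.83·c / 1.16 GHz = 0.215 m
βl = 2π·l/λ = 2π × 0.0464 = 16.7°
tan(βl) = 0.3
Z_in = Z_0·(Z_L + jZ_0·tanβl)/(Z_0 + jZ_L·tanβl) = 34.1 + j26.8 Ω
Γ_s = (Z_in − Z_s)/(Z_in + Z_s) = (-15.9 + j26.8)/(84.1 + j26.8), |Γ_s| = 0.352
VSWR = (1 + |Γ_s|)/(1 − |Γ_s|)

VSWR ≈ 2.09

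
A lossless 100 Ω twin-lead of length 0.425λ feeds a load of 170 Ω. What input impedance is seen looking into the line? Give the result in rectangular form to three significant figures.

βl = 2π × 0.425 = 153°
tan(βl) = tan(153°) = -0.51
Z_in = Z_0·(Z_L + jZ_0·tanβl)/(Z_0 + jZ_L·tanβl)
     = 100·(170 − j51)/(100 − j86.6)

Z_in ≈ 122 + j55 Ω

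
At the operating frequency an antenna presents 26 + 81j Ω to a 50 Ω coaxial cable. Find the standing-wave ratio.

Γ = (Z_L − Z_0)/(Z_L + Z_0) = (-24 + j81)/(76 + j81)
|Γ| = 84.5/111 = 0.761
VSWR = (1 + |Γ|)/(1 − |Γ|) = 1.76/0.239

VSWR ≈ 7.35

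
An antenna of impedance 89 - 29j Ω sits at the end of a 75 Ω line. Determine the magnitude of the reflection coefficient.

Γ = (Z_L − Z_0)/(Z_L + Z_0) = (14 − j29)/(164 − j29)
|Γ| = 32.2/167

|Γ| ≈ 0.193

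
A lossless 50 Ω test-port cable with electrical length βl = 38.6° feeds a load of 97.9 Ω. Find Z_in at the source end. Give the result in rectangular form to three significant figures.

tan(βl) = tan(38.6°) = 0.798
Z_in = Z_0·(Z_L + jZ_0·tanβl)/(Z_0 + jZ_L·tanβl)
     = 50·(97.9 + j39.9)/(50 + j78.2)

Z_in ≈ 46.6 − j32.9 Ω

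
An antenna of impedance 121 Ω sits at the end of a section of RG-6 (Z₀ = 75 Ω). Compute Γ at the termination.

Γ = 0.235

Γ = (Z_L − Z_0)/(Z_L + Z_0) = (121 − 75)/(121 + 75) = 46/196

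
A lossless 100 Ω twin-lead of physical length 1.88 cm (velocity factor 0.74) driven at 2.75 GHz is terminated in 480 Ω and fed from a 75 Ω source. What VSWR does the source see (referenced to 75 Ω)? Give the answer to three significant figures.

λ = v/f = 0.74·c / 2.75 GHz = 0.0807 m
βl = 2π·l/λ = 2π × 0.233 = 83.8°
tan(βl) = 9.26
Z_in = Z_0·(Z_L + jZ_0·tanβl)/(Z_0 + jZ_L·tanβl) = 21.1 − j10.3 Ω
Γ_s = (Z_in − Z_s)/(Z_in + Z_s) = (-53.9 − j10.3)/(96.1 − j10.3), |Γ_s| = 0.568
VSWR = (1 + |Γ_s|)/(1 − |Γ_s|)

VSWR ≈ 3.63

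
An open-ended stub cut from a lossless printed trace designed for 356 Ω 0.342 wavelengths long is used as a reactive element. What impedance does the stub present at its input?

βl = 2π × 0.342 = 123°
tan(βl) = -1.53
For an open-ended stub, Z_in = −jZ_0·cot(βl) = −jZ_0/tan(βl)

Z_in ≈ +j232 Ω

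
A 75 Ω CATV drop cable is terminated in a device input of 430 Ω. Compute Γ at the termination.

Γ = 0.703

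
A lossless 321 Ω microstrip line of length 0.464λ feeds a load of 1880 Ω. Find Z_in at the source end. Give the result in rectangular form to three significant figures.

Z_in ≈ 703 + j873 Ω

βl = 2π × 0.464 = 167°
tan(βl) = tan(167°) = -0.23
Z_in = Z_0·(Z_L + jZ_0·tanβl)/(Z_0 + jZ_L·tanβl)
     = 321·(1880 − j73.9)/(321 − j433)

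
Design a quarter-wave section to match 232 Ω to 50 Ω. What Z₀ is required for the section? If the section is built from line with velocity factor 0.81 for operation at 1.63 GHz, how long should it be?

Z_qwt = √(Z_0·R_L) = √(50 × 232) = √11600
λ = 0.81·c/f = 0.149 m, so l = λ/4 = 0.0373 m

Z_qwt ≈ 108 Ω; length ≈ 3.73 cm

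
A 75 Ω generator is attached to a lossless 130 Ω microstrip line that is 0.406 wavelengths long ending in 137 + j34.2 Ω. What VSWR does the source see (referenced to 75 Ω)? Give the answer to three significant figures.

βl = 2π × 0.406 = 146°
tan(βl) = -0.67
Z_in = Z_0·(Z_L + jZ_0·tanβl)/(Z_0 + jZ_L·tanβl) = 105 + j18.3 Ω
Γ_s = (Z_in − Z_s)/(Z_in + Z_s) = (30.5 + j18.3)/(180 + j18.3), |Γ_s| = 0.196
VSWR = (1 + |Γ_s|)/(1 − |Γ_s|)

VSWR ≈ 1.49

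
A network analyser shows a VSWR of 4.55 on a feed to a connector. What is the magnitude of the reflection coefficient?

|Γ| ≈ 0.64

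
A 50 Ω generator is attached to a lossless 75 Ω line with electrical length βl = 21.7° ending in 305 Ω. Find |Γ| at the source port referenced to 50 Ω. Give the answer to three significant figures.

|Γ| ≈ 0.699

tan(βl) = 0.398
Z_in = Z_0·(Z_L + jZ_0·tanβl)/(Z_0 + jZ_L·tanβl) = 97.6 − j128 Ω
Γ_s = (Z_in − Z_s)/(Z_in + Z_s) = (47.6 − j128)/(148 − j128), |Γ_s| = 0.699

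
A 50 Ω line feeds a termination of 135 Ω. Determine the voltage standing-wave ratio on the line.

Γ = (135 − 50)/(135 + 50) = 0.459
VSWR = (1 + 0.459)/(1 − 0.459)

VSWR ≈ 2.7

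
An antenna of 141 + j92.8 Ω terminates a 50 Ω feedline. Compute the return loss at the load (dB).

Γ = (91 + j92.8)/(191 + j92.8), |Γ| = 0.612
RL = −20·log₁₀|Γ| = −20·log₁₀(0.612)

RL ≈ 4.26 dB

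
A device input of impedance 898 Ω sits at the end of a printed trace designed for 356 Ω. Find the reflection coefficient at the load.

Γ = 0.432

Γ = (Z_L − Z_0)/(Z_L + Z_0) = (898 − 356)/(898 + 356) = 542/1254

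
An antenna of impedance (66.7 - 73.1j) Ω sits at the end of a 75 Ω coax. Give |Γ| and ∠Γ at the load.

Γ = (Z_L − Z_0)/(Z_L + Z_0) = (-8.3 − j73.1)/(141.7 − j73.1)
|Γ| = 73.6/159 = 0.461

Γ ≈ 0.461 ∠ -69.2°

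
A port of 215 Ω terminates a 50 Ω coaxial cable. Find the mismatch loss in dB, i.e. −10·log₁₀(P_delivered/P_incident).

mismatch loss ≈ 2.13 dB

Γ = (215 − 50)/(215 + 50) = 0.623
|Γ|² = 0.388, so P_del/P_inc = 1 − |Γ|² = 0.612
ML = −10·log₁₀(1 − |Γ|²)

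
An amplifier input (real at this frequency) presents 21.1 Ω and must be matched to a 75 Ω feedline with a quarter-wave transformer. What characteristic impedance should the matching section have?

Z_qwt ≈ 39.8 Ω

Z_qwt = √(Z_0·R_L) = √(75 × 21.1) = √1582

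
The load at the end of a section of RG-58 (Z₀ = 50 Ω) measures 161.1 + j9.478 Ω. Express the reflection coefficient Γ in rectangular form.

Γ = (Z_L − Z_0)/(Z_L + Z_0) = (111.1 + j9.478)/(211.1 + j9.478)

Γ ≈ 0.527 + j0.0212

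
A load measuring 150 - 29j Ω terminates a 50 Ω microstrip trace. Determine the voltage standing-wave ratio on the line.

Γ = (Z_L − Z_0)/(Z_L + Z_0) = (100 − j29)/(200 − j29)
|Γ| = 104/202 = 0.515
VSWR = (1 + |Γ|)/(1 − |Γ|) = 1.52/0.485

VSWR ≈ 3.13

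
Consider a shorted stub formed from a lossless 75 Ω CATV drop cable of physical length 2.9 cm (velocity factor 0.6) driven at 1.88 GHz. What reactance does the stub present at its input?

λ = v/f = 0.6·c / 1.88 GHz = 0.0957 m
βl = 2π·l/λ = 2π × 0.303 = 109°
tan(βl) = -2.9
For a shorted stub, Z_in = jZ_0·tan(βl)

X_in ≈ -217 Ω (capacitive)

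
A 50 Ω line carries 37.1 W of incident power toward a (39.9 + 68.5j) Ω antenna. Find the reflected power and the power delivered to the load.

P_reflected ≈ 13.9 W; P_delivered ≈ 23.2 W

|Γ| = |(-10.1 + j68.5)/(89.9 + j68.5)| = 0.613
|Γ|² = 0.375
P_refl = |Γ|²·P_inc = 13.9 W, P_del = (1 − |Γ|²)·P_inc = 23.2 W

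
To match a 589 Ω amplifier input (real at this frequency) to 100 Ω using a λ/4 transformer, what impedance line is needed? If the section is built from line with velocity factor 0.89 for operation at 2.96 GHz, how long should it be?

Z_qwt ≈ 243 Ω; length ≈ 2.26 cm

Z_qwt = √(Z_0·R_L) = √(100 × 589) = √58900
λ = 0.89·c/f = 0.0902 m, so l = λ/4 = 0.0226 m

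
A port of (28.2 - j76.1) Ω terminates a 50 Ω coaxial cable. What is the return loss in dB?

Γ = (-21.8 − j76.1)/(78.2 − j76.1), |Γ| = 0.725
RL = −20·log₁₀|Γ| = −20·log₁₀(0.725)

RL ≈ 2.79 dB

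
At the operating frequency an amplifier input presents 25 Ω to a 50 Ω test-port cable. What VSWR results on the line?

VSWR ≈ 2

For a purely resistive load, VSWR = R_L/Z_0 or Z_0/R_L (whichever > 1) = 50/25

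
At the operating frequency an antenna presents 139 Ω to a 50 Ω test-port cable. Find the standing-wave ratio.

Γ = (139 − 50)/(139 + 50) = 0.471
VSWR = (1 + 0.471)/(1 − 0.471)

VSWR ≈ 2.78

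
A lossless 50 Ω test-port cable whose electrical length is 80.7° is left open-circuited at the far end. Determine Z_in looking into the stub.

Z_in ≈ −j8.19 Ω

tan(βl) = 6.11
For an open-circuited stub, Z_in = −jZ_0·cot(βl) = −jZ_0/tan(βl)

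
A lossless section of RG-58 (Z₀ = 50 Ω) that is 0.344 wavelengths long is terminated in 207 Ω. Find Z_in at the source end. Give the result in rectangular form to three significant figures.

Z_in ≈ 17.1 + j30.8 Ω

βl = 2π × 0.344 = 124°
tan(βl) = tan(124°) = -1.49
Z_in = Z_0·(Z_L + jZ_0·tanβl)/(Z_0 + jZ_L·tanβl)
     = 50·(207 − j74.6)/(50 − j309)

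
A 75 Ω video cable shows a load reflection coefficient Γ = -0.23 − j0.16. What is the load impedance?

Z_L ≈ 44.9 − j15.6 Ω

Z_L = Z_0·(1 + Γ)/(1 − Γ) = 75·(0.77 − j0.16)/(1.23 + j0.16)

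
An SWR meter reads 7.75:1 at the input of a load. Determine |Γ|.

|Γ| ≈ 0.771

|Γ| = (S − 1)/(S + 1) = (7.75 − 1)/(7.75 + 1) = 6.75/8.75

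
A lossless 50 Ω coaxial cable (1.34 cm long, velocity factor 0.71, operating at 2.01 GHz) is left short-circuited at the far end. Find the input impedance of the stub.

λ = v/f = 0.71·c / 2.01 GHz = 0.106 m
βl = 2π·l/λ = 2π × 0.126 = 45.5°
tan(βl) = 1.02
For a short-circuited stub, Z_in = jZ_0·tan(βl)

Z_in ≈ +j50.9 Ω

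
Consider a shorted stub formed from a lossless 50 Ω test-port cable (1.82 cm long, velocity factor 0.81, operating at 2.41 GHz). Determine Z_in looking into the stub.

λ = v/f = 0.81·c / 2.41 GHz = 0.101 m
βl = 2π·l/λ = 2π × 0.181 = 65°
tan(βl) = 2.14
For a shorted stub, Z_in = jZ_0·tan(βl)

Z_in ≈ +j107 Ω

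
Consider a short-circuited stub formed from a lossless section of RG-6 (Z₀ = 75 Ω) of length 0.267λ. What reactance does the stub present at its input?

X_in ≈ -699 Ω (capacitive)

βl = 2π × 0.267 = 96.1°
tan(βl) = -9.33
For a short-circuited stub, Z_in = jZ_0·tan(βl)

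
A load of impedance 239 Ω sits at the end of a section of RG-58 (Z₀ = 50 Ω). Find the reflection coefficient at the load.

Γ = 0.654

Γ = (Z_L − Z_0)/(Z_L + Z_0) = (239 − 50)/(239 + 50) = 189/289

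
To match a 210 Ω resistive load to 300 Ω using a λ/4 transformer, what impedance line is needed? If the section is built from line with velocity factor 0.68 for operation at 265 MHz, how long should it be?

Z_qwt ≈ 251 Ω; length ≈ 19.2 cm

Z_qwt = √(Z_0·R_L) = √(300 × 210) = √63000
λ = 0.68·c/f = 0.77 m, so l = λ/4 = 0.192 m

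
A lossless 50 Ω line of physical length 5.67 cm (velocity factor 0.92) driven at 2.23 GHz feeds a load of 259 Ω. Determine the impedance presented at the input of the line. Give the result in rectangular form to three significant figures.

Z_in ≈ 94.3 + j118 Ω

λ = v/f = 0.92·c / 2.23 GHz = 0.124 m
βl = 2π·l/λ = 2π × 0.458 = 165°
tan(βl) = tan(165°) = -0.269
Z_in = Z_0·(Z_L + jZ_0·tanβl)/(Z_0 + jZ_L·tanβl)
     = 50·(259 − j13.5)/(50 − j69.8)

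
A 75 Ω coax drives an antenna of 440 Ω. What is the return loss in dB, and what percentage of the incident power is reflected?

Γ = (440 − 75)/(440 + 75) = 0.709
RL = −20·log₁₀(0.709) = 2.99 dB
P_refl/P_inc = |Γ|² = 0.502

RL ≈ 2.99 dB; 50.2% of incident power reflected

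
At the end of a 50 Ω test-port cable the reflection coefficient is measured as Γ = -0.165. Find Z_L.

Z_L = Z_0·(1 + Γ)/(1 − Γ) = 50·(0.835)/(1.17)

Z_L ≈ 35.8 Ω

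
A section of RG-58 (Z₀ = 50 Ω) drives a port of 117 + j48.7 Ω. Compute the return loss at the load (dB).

RL ≈ 6.45 dB

Γ = (67 + j48.7)/(167 + j48.7), |Γ| = 0.476
RL = −20·log₁₀|Γ| = −20·log₁₀(0.476)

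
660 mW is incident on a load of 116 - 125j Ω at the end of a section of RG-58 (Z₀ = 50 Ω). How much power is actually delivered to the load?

P_delivered ≈ 355 mW

|Γ| = |(66 − j125)/(166 − j125)| = 0.68
|Γ|² = 0.463
P_refl = |Γ|²·P_inc = 305 mW, P_del = (1 − |Γ|²)·P_inc = 355 mW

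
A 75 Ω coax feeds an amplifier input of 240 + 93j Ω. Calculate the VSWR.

Γ = (Z_L − Z_0)/(Z_L + Z_0) = (165 + j93)/(315 + j93)
|Γ| = 189/328 = 0.577
VSWR = (1 + |Γ|)/(1 − |Γ|) = 1.58/0.423

VSWR ≈ 3.72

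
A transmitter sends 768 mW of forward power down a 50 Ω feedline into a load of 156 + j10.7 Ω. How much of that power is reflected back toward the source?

P_reflected ≈ 205 mW

|Γ| = |(106 + j10.7)/(206 + j10.7)| = 0.516
|Γ|² = 0.267
P_refl = |Γ|²·P_inc = 205 mW, P_del = (1 − |Γ|²)·P_inc = 563 mW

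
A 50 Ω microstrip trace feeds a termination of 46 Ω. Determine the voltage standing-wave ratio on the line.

VSWR ≈ 1.09

Γ = (46 − 50)/(46 + 50) = -0.0417
VSWR = (1 + 0.0417)/(1 − 0.0417)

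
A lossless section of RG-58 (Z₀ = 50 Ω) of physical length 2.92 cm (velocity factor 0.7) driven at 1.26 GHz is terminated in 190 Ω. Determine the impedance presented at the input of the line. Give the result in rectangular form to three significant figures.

Z_in ≈ 16.3 − j23.2 Ω

λ = v/f = 0.7·c / 1.26 GHz = 0.167 m
βl = 2π·l/λ = 2π × 0.175 = 63.1°
tan(βl) = tan(63.1°) = 1.97
Z_in = Z_0·(Z_L + jZ_0·tanβl)/(Z_0 + jZ_L·tanβl)
     = 50·(190 + j98.4)/(50 + j374)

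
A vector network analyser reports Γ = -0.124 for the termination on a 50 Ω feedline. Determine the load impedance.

Z_L ≈ 39 Ω

Z_L = Z_0·(1 + Γ)/(1 − Γ) = 50·(0.876)/(1.12)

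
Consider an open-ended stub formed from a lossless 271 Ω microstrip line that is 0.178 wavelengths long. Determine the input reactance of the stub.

X_in ≈ -132 Ω (capacitive)

βl = 2π × 0.178 = 64.1°
tan(βl) = 2.06
For an open-ended stub, Z_in = −jZ_0·cot(βl) = −jZ_0/tan(βl)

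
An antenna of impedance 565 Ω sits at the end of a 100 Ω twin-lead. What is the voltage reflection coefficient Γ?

Γ = 0.699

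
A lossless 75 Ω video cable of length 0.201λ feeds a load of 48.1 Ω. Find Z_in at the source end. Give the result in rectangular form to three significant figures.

Z_in ≈ 103 + j27.4 Ω

βl = 2π × 0.201 = 72.4°
tan(βl) = tan(72.4°) = 3.14
Z_in = Z_0·(Z_L + jZ_0·tanβl)/(Z_0 + jZ_L·tanβl)
     = 75·(48.1 + j236)/(75 + j151)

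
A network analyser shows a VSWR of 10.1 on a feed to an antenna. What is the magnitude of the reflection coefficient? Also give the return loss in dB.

|Γ| = (S − 1)/(S + 1) = (10.1 − 1)/(10.1 + 1) = 9.1/11.1
RL = −20·log₁₀|Γ| = −20·log₁₀(0.82)

|Γ| ≈ 0.82; return loss ≈ 1.73 dB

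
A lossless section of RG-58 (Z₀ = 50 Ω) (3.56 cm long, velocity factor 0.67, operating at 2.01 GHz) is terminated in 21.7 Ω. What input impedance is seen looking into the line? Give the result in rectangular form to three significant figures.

Z_in ≈ 43.6 − j39.6 Ω

λ = v/f = 0.67·c / 2.01 GHz = 0.1 m
βl = 2π·l/λ = 2π × 0.356 = 128°
tan(βl) = tan(128°) = -1.27
Z_in = Z_0·(Z_L + jZ_0·tanβl)/(Z_0 + jZ_L·tanβl)
     = 50·(21.7 − j63.6)/(50 − j27.6)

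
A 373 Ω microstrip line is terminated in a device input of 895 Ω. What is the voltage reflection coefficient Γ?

Γ = (Z_L − Z_0)/(Z_L + Z_0) = (895 − 373)/(895 + 373) = 522/1268

Γ = 0.412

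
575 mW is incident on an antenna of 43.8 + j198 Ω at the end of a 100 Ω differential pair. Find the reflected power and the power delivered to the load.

P_reflected ≈ 407 mW; P_delivered ≈ 168 mW

|Γ| = |(-56.2 + j198)/(143.8 + j198)| = 0.841
|Γ|² = 0.707
P_refl = |Γ|²·P_inc = 407 mW, P_del = (1 − |Γ|²)·P_inc = 168 mW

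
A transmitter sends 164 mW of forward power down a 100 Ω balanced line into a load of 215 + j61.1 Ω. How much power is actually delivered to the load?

|Γ| = |(115 + j61.1)/(315 + j61.1)| = 0.406
|Γ|² = 0.165
P_refl = |Γ|²·P_inc = 27 mW, P_del = (1 − |Γ|²)·P_inc = 137 mW

P_delivered ≈ 137 mW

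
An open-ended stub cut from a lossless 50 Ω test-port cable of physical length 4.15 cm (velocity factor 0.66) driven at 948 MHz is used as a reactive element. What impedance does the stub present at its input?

λ = v/f = 0.66·c / 948 MHz = 0.209 m
βl = 2π·l/λ = 2π × 0.199 = 71.5°
tan(βl) = 2.99
For an open-ended stub, Z_in = −jZ_0·cot(βl) = −jZ_0/tan(βl)

Z_in ≈ −j16.7 Ω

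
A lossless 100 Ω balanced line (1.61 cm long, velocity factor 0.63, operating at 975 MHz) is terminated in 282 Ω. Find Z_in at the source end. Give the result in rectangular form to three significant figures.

λ = v/f = 0.63·c / 975 MHz = 0.194 m
βl = 2π·l/λ = 2π × 0.0831 = 29.9°
tan(βl) = tan(29.9°) = 0.575
Z_in = Z_0·(Z_L + jZ_0·tanβl)/(Z_0 + jZ_L·tanβl)
     = 100·(282 + j57.5)/(100 + j162)

Z_in ≈ 103 − j110 Ω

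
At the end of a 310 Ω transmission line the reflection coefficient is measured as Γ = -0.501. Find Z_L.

Z_L = Z_0·(1 + Γ)/(1 − Γ) = 310·(0.499)/(1.5)

Z_L ≈ 103 Ω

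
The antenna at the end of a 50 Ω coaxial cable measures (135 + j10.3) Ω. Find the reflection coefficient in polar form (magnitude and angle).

Γ = (Z_L − Z_0)/(Z_L + Z_0) = (85 + j10.3)/(185 + j10.3)
|Γ| = 85.6/185 = 0.462

Γ ≈ 0.462 ∠ 3.72°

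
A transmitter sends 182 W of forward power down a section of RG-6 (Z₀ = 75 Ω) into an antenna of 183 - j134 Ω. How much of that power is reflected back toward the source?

|Γ| = |(108 − j134)/(258 − j134)| = 0.592
|Γ|² = 0.35
P_refl = |Γ|²·P_inc = 63.8 W, P_del = (1 − |Γ|²)·P_inc = 118 W

P_reflected ≈ 63.8 W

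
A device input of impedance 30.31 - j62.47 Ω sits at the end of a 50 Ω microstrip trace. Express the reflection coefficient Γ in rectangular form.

Γ ≈ 0.224 − j0.603

Γ = (Z_L − Z_0)/(Z_L + Z_0) = (-19.69 − j62.47)/(80.31 − j62.47)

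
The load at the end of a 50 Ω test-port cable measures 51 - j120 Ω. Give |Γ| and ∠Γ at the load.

Γ ≈ 0.765 ∠ -39.6°

Γ = (Z_L − Z_0)/(Z_L + Z_0) = (1 − j120)/(101 − j120)
|Γ| = 120/157 = 0.765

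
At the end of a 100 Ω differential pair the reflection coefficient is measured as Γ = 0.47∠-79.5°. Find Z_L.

Z_L ≈ 74.2 − j88.1 Ω

Z_L = Z_0·(1 + Γ)/(1 − Γ) = 100·(1.09 − j0.462)/(0.914 + j0.462)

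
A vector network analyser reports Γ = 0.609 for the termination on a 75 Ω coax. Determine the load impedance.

Z_L ≈ 309 Ω

Z_L = Z_0·(1 + Γ)/(1 − Γ) = 75·(1.61)/(0.391)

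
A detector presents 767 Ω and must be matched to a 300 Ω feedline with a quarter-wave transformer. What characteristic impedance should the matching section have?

Z_qwt ≈ 480 Ω

Z_qwt = √(Z_0·R_L) = √(300 × 767) = √230100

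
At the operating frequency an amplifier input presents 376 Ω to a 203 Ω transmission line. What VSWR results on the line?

VSWR ≈ 1.85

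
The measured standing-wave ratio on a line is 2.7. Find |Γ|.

|Γ| ≈ 0.459

|Γ| = (S − 1)/(S + 1) = (2.7 − 1)/(2.7 + 1) = 1.7/3.7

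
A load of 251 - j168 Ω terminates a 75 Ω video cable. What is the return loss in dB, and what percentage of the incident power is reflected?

RL ≈ 3.56 dB; 44% of incident power reflected

Γ = (176 − j168)/(326 − j168), |Γ| = 0.663
RL = −20·log₁₀(0.663) = 3.56 dB
P_refl/P_inc = |Γ|² = 0.44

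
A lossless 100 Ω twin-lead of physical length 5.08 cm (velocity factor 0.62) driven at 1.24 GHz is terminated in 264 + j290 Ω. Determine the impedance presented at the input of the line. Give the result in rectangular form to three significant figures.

λ = v/f = 0.62·c / 1.24 GHz = 0.15 m
βl = 2π·l/λ = 2π × 0.339 = 122°
tan(βl) = tan(122°) = -1.61
Z_in = Z_0·(Z_L + jZ_0·tanβl)/(Z_0 + jZ_L·tanβl)
     = 100·(264 + j129)/(566 − j424)

Z_in ≈ 18.9 + j37.1 Ω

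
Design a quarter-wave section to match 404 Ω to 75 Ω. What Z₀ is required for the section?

Z_qwt ≈ 174 Ω

Z_qwt = √(Z_0·R_L) = √(75 × 404) = √30300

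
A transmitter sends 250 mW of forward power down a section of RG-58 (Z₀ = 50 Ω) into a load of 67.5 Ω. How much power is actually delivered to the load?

P_delivered ≈ 244 mW

Γ = (67.5 − 50)/(67.5 + 50) = 0.149
|Γ|² = 0.0222
P_refl = |Γ|²·P_inc = 5.55 mW, P_del = (1 − |Γ|²)·P_inc = 244 mW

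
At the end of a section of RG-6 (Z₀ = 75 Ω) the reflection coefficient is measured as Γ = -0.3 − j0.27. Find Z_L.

Z_L = Z_0·(1 + Γ)/(1 − Γ) = 75·(0.7 − j0.27)/(1.3 + j0.27)

Z_L ≈ 35.6 − j23 Ω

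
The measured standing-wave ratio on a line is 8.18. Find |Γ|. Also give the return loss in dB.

|Γ| = (S − 1)/(S + 1) = (8.18 − 1)/(8.18 + 1) = 7.18/9.18
RL = −20·log₁₀|Γ| = −20·log₁₀(0.782)

|Γ| ≈ 0.782; return loss ≈ 2.13 dB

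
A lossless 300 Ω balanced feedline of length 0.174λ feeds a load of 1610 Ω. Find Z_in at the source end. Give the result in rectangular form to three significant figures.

Z_in ≈ 70.2 − j148 Ω

βl = 2π × 0.174 = 62.6°
tan(βl) = tan(62.6°) = 1.93
Z_in = Z_0·(Z_L + jZ_0·tanβl)/(Z_0 + jZ_L·tanβl)
     = 300·(1610 + j580)/(300 + j3110)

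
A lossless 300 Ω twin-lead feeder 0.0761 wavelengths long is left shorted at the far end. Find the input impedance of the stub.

Z_in ≈ +j155 Ω

βl = 2π × 0.0761 = 27.4°
tan(βl) = 0.518
For a shorted stub, Z_in = jZ_0·tan(βl)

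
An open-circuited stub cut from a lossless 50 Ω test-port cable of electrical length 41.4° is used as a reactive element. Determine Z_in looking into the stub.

Z_in ≈ −j56.7 Ω

tan(βl) = 0.882
For an open-circuited stub, Z_in = −jZ_0·cot(βl) = −jZ_0/tan(βl)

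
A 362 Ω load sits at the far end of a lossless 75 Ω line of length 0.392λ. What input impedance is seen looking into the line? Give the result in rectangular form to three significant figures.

βl = 2π × 0.392 = 141°
tan(βl) = tan(141°) = -0.806
Z_in = Z_0·(Z_L + jZ_0·tanβl)/(Z_0 + jZ_L·tanβl)
     = 75·(362 − j60.5)/(75 − j292)

Z_in ≈ 37 + j83.5 Ω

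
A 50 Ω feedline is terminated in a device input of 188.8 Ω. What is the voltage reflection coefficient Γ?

Γ = 0.581

Γ = (Z_L − Z_0)/(Z_L + Z_0) = (188.8 − 50)/(188.8 + 50) = 138.8/238.8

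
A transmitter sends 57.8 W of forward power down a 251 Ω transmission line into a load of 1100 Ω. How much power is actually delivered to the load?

P_delivered ≈ 35 W

Γ = (1100 − 251)/(1100 + 251) = 0.628
|Γ|² = 0.395
P_refl = |Γ|²·P_inc = 22.8 W, P_del = (1 − |Γ|²)·P_inc = 35 W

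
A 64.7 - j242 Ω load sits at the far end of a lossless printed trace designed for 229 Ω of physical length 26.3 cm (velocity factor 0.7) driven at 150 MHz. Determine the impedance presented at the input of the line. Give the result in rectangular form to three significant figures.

λ = v/f = 0.7·c / 150 MHz = 1.4 m
βl = 2π·l/λ = 2π × 0.188 = 67.6°
tan(βl) = tan(67.6°) = 2.43
Z_in = Z_0·(Z_L + jZ_0·tanβl)/(Z_0 + jZ_L·tanβl)
     = 229·(64.7 + j314)/(817 + j157)

Z_in ≈ 33.8 + j81.6 Ω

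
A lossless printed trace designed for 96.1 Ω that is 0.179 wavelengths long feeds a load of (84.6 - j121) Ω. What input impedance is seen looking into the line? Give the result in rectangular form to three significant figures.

Z_in ≈ 27.4 + j8.12 Ω

βl = 2π × 0.179 = 64.4°
tan(βl) = tan(64.4°) = 2.09
Z_in = Z_0·(Z_L + jZ_0·tanβl)/(Z_0 + jZ_L·tanβl)
     = 96.1·(84.6 + j79.9)/(349 + j177)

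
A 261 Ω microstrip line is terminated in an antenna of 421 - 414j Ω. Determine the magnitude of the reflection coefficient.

|Γ| ≈ 0.556

Γ = (Z_L − Z_0)/(Z_L + Z_0) = (160 − j414)/(682 − j414)
|Γ| = 444/798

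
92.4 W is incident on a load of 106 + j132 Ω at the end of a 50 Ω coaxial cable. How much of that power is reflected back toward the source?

P_reflected ≈ 45.5 W

|Γ| = |(56 + j132)/(156 + j132)| = 0.702
|Γ|² = 0.492
P_refl = |Γ|²·P_inc = 45.5 W, P_del = (1 − |Γ|²)·P_inc = 46.9 W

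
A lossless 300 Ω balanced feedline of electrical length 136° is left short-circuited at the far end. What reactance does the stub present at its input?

tan(βl) = -0.966
For a short-circuited stub, Z_in = jZ_0·tan(βl)

X_in ≈ -290 Ω (capacitive)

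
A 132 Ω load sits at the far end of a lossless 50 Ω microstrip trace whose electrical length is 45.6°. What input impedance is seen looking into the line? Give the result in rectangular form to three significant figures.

tan(βl) = tan(45.6°) = 1.02
Z_in = Z_0·(Z_L + jZ_0·tanβl)/(Z_0 + jZ_L·tanβl)
     = 50·(132 + j51.1)/(50 + j135)

Z_in ≈ 32.6 − j36.9 Ω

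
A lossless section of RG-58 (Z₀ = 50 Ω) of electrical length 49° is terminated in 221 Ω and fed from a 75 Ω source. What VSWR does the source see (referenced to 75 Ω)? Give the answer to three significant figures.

tan(βl) = 1.15
Z_in = Z_0·(Z_L + jZ_0·tanβl)/(Z_0 + jZ_L·tanβl) = 19.1 − j39.7 Ω
Γ_s = (Z_in − Z_s)/(Z_in + Z_s) = (-55.9 − j39.7)/(94.1 − j39.7), |Γ_s| = 0.671
VSWR = (1 + |Γ_s|)/(1 − |Γ_s|)

VSWR ≈ 5.08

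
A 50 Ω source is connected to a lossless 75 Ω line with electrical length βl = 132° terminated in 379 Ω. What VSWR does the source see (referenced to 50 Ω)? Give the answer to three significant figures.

VSWR ≈ 5.29

tan(βl) = -1.11
Z_in = Z_0·(Z_L + jZ_0·tanβl)/(Z_0 + jZ_L·tanβl) = 26 + j62.9 Ω
Γ_s = (Z_in − Z_s)/(Z_in + Z_s) = (-24 + j62.9)/(76 + j62.9), |Γ_s| = 0.682
VSWR = (1 + |Γ_s|)/(1 − |Γ_s|)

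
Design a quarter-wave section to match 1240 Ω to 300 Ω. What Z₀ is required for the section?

Z_qwt ≈ 610 Ω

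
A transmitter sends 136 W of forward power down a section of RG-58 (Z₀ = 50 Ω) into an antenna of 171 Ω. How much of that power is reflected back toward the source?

Γ = (171 − 50)/(171 + 50) = 0.548
|Γ|² = 0.3
P_refl = |Γ|²·P_inc = 40.8 W, P_del = (1 − |Γ|²)·P_inc = 95.2 W

P_reflected ≈ 40.8 W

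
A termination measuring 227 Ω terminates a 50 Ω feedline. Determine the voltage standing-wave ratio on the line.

Γ = (227 − 50)/(227 + 50) = 0.639
VSWR = (1 + 0.639)/(1 − 0.639)

VSWR ≈ 4.54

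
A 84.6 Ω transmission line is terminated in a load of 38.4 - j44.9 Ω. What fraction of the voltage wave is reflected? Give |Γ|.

|Γ| ≈ 0.492

Γ = (Z_L − Z_0)/(Z_L + Z_0) = (-46.2 − j44.9)/(123 − j44.9)
|Γ| = 64.4/131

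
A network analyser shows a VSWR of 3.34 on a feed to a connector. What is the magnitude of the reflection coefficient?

|Γ| = (S − 1)/(S + 1) = (3.34 − 1)/(3.34 + 1) = 2.34/4.34

|Γ| ≈ 0.539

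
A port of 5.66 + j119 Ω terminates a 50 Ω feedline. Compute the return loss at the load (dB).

Γ = (-44.34 + j119)/(55.66 + j119), |Γ| = 0.967
RL = −20·log₁₀|Γ| = −20·log₁₀(0.967)

RL ≈ 0.295 dB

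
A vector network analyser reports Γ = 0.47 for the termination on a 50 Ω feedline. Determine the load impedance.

Z_L = Z_0·(1 + Γ)/(1 − Γ) = 50·(1.47)/(0.53)

Z_L ≈ 139 Ω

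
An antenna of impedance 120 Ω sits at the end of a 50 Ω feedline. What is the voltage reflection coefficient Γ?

Γ = (Z_L − Z_0)/(Z_L + Z_0) = (120 − 50)/(120 + 50) = 70/170

Γ = 0.412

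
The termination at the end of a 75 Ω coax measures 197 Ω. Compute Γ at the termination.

Γ = (Z_L − Z_0)/(Z_L + Z_0) = (197 − 75)/(197 + 75) = 122/272

Γ = 0.449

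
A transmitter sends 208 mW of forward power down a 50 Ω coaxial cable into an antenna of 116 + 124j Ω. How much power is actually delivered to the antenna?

P_delivered ≈ 112 mW

|Γ| = |(66 + j124)/(166 + j124)| = 0.678
|Γ|² = 0.46
P_refl = |Γ|²·P_inc = 95.6 mW, P_del = (1 − |Γ|²)·P_inc = 112 mW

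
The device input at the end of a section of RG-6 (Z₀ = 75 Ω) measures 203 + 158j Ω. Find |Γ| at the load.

Γ = (Z_L − Z_0)/(Z_L + Z_0) = (128 + j158)/(278 + j158)
|Γ| = 203/320

|Γ| ≈ 0.636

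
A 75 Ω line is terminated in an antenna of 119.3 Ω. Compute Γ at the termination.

Γ = 0.228

Γ = (Z_L − Z_0)/(Z_L + Z_0) = (119.3 − 75)/(119.3 + 75) = 44.3/194.3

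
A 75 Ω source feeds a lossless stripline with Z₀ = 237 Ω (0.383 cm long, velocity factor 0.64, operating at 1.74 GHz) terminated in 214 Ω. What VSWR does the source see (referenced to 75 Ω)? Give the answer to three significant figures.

VSWR ≈ 2.88

λ = v/f = 0.64·c / 1.74 GHz = 0.11 m
βl = 2π·l/λ = 2π × 0.0347 = 12.5°
tan(βl) = 0.222
Z_in = Z_0·(Z_L + jZ_0·tanβl)/(Z_0 + jZ_L·tanβl) = 216 + j9.33 Ω
Γ_s = (Z_in − Z_s)/(Z_in + Z_s) = (141 + j9.33)/(291 + j9.33), |Γ_s| = 0.485
VSWR = (1 + |Γ_s|)/(1 − |Γ_s|)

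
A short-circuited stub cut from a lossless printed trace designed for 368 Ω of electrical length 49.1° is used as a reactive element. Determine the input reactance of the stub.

X_in ≈ 425 Ω (inductive)

tan(βl) = 1.15
For a short-circuited stub, Z_in = jZ_0·tan(βl)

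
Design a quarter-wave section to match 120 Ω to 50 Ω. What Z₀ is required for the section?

Z_qwt = √(Z_0·R_L) = √(50 × 120) = √6000

Z_qwt ≈ 77.5 Ω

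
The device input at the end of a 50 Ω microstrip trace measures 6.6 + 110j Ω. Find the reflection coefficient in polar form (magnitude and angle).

Γ ≈ 0.956 ∠ 48.8°

Γ = (Z_L − Z_0)/(Z_L + Z_0) = (-43.4 + j110)/(56.6 + j110)
|Γ| = 118/124 = 0.956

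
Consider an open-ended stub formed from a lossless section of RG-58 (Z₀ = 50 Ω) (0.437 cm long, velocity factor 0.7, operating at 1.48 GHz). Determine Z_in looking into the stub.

Z_in ≈ −j255 Ω

λ = v/f = 0.7·c / 1.48 GHz = 0.142 m
βl = 2π·l/λ = 2π × 0.0308 = 11.1°
tan(βl) = 0.196
For an open-ended stub, Z_in = −jZ_0·cot(βl) = −jZ_0/tan(βl)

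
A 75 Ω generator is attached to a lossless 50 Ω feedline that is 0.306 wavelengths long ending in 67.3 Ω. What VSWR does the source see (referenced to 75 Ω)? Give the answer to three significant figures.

VSWR ≈ 1.94

βl = 2π × 0.306 = 110°
tan(βl) = -2.72
Z_in = Z_0·(Z_L + jZ_0·tanβl)/(Z_0 + jZ_L·tanβl) = 39.2 + j7.66 Ω
Γ_s = (Z_in − Z_s)/(Z_in + Z_s) = (-35.8 + j7.66)/(114 + j7.66), |Γ_s| = 0.319
VSWR = (1 + |Γ_s|)/(1 − |Γ_s|)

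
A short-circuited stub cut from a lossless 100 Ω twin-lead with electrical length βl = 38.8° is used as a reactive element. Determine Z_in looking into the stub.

tan(βl) = 0.804
For a short-circuited stub, Z_in = jZ_0·tan(βl)

Z_in ≈ +j80.4 Ω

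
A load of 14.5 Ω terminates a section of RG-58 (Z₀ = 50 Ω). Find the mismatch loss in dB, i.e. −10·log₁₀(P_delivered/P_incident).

Γ = (14.5 − 50)/(14.5 + 50) = -0.55
|Γ|² = 0.303, so P_del/P_inc = 1 − |Γ|² = 0.697
ML = −10·log₁₀(1 − |Γ|²)

mismatch loss ≈ 1.57 dB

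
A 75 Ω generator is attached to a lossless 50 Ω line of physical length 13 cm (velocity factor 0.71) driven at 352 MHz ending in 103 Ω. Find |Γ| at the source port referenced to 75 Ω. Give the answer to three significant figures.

λ = v/f = 0.71·c / 352 MHz = 0.605 m
βl = 2π·l/λ = 2π × 0.215 = 77.3°
tan(βl) = 4.45
Z_in = Z_0·(Z_L + jZ_0·tanβl)/(Z_0 + jZ_L·tanβl) = 25.2 − j8.48 Ω
Γ_s = (Z_in − Z_s)/(Z_in + Z_s) = (-49.8 − j8.48)/(100 − j8.48), |Γ_s| = 0.502

|Γ| ≈ 0.502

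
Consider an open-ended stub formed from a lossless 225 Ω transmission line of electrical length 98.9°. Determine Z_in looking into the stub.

tan(βl) = -6.39
For an open-ended stub, Z_in = −jZ_0·cot(βl) = −jZ_0/tan(βl)

Z_in ≈ +j35.2 Ω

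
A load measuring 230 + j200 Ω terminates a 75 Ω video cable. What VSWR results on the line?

VSWR ≈ 5.53

Γ = (Z_L − Z_0)/(Z_L + Z_0) = (155 + j200)/(305 + j200)
|Γ| = 253/365 = 0.694
VSWR = (1 + |Γ|)/(1 − |Γ|) = 1.69/0.306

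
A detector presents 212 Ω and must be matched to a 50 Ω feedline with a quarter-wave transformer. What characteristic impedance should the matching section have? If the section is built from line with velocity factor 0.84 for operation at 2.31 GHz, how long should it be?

Z_qwt = √(Z_0·R_L) = √(50 × 212) = √10600
λ = 0.84·c/f = 0.109 m, so l = λ/4 = 0.0273 m

Z_qwt ≈ 103 Ω; length ≈ 2.73 cm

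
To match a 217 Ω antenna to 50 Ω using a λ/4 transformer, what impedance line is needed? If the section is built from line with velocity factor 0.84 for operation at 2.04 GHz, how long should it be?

Z_qwt ≈ 104 Ω; length ≈ 3.09 cm

Z_qwt = √(Z_0·R_L) = √(50 × 217) = √10850
λ = 0.84·c/f = 0.124 m, so l = λ/4 = 0.0309 m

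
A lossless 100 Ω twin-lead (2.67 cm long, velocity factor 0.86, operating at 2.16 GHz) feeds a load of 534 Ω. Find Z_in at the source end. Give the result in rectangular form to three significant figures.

λ = v/f = 0.86·c / 2.16 GHz = 0.119 m
βl = 2π·l/λ = 2π × 0.224 = 80.5°
tan(βl) = tan(80.5°) = 5.96
Z_in = Z_0·(Z_L + jZ_0·tanβl)/(Z_0 + jZ_L·tanβl)
     = 100·(534 + j596)/(100 + j3180)

Z_in ≈ 19.2 − j16.2 Ω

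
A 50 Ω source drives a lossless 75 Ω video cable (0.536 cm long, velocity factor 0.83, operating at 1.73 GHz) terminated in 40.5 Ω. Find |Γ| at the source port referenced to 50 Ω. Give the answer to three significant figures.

λ = v/f = 0.83·c / 1.73 GHz = 0.144 m
βl = 2π·l/λ = 2π × 0.0372 = 13.4°
tan(βl) = 0.238
Z_in = Z_0·(Z_L + jZ_0·tanβl)/(Z_0 + jZ_L·tanβl) = 42.1 + j12.5 Ω
Γ_s = (Z_in − Z_s)/(Z_in + Z_s) = (-7.9 + j12.5)/(92.1 + j12.5), |Γ_s| = 0.159

|Γ| ≈ 0.159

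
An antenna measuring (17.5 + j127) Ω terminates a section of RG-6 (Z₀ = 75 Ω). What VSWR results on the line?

Γ = (Z_L − Z_0)/(Z_L + Z_0) = (-57.5 + j127)/(92.5 + j127)
|Γ| = 139/157 = 0.887
VSWR = (1 + |Γ|)/(1 − |Γ|) = 1.89/0.113

VSWR ≈ 16.7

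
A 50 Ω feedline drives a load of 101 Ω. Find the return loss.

Γ = (101 − 50)/(101 + 50) = 0.338
RL = −20·log₁₀|Γ| = −20·log₁₀(0.338)

RL ≈ 9.43 dB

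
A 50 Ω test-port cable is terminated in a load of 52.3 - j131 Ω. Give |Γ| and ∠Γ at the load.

Γ ≈ 0.788 ∠ -37°

Γ = (Z_L − Z_0)/(Z_L + Z_0) = (2.3 − j131)/(102.3 − j131)
|Γ| = 131/166 = 0.788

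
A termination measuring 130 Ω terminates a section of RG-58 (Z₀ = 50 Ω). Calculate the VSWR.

VSWR ≈ 2.6

For a purely resistive load, VSWR = R_L/Z_0 or Z_0/R_L (whichever > 1) = 130/50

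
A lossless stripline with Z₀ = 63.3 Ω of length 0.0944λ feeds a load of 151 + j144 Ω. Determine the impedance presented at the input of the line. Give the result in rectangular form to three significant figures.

Z_in ≈ 76.5 − j119 Ω

βl = 2π × 0.0944 = 34°
tan(βl) = tan(34°) = 0.674
Z_in = Z_0·(Z_L + jZ_0·tanβl)/(Z_0 + jZ_L·tanβl)
     = 63.3·(151 + j187)/(-33.8 + j102)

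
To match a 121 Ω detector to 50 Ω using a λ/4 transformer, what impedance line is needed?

Z_qwt = √(Z_0·R_L) = √(50 × 121) = √6050

Z_qwt ≈ 77.8 Ω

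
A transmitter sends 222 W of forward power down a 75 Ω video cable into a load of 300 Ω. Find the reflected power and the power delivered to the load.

Γ = (300 − 75)/(300 + 75) = 0.6
|Γ|² = 0.36
P_refl = |Γ|²·P_inc = 79.9 W, P_del = (1 − |Γ|²)·P_inc = 142 W

P_reflected ≈ 79.9 W; P_delivered ≈ 142 W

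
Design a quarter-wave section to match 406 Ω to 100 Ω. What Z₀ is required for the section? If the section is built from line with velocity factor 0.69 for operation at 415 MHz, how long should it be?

Z_qwt = √(Z_0·R_L) = √(100 × 406) = √40600
λ = 0.69·c/f = 0.499 m, so l = λ/4 = 0.125 m

Z_qwt ≈ 201 Ω; length ≈ 12.5 cm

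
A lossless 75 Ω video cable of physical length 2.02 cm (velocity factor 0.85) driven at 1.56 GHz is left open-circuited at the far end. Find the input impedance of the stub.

Z_in ≈ −j76.4 Ω

λ = v/f = 0.85·c / 1.56 GHz = 0.163 m
βl = 2π·l/λ = 2π × 0.124 = 44.5°
tan(βl) = 0.982
For an open-circuited stub, Z_in = −jZ_0·cot(βl) = −jZ_0/tan(βl)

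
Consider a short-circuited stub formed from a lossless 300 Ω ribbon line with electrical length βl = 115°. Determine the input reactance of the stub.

tan(βl) = -2.14
For a short-circuited stub, Z_in = jZ_0·tan(βl)

X_in ≈ -643 Ω (capacitive)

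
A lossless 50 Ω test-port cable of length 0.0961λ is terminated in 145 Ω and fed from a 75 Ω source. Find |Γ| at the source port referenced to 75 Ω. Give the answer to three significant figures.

βl = 2π × 0.0961 = 34.6°
tan(βl) = 0.69
Z_in = Z_0·(Z_L + jZ_0·tanβl)/(Z_0 + jZ_L·tanβl) = 42.8 − j51.1 Ω
Γ_s = (Z_in − Z_s)/(Z_in + Z_s) = (-32.2 − j51.1)/(118 − j51.1), |Γ_s| = 0.47

|Γ| ≈ 0.47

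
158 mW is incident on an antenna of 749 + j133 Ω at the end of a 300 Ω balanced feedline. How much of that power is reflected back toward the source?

|Γ| = |(449 + j133)/(1049 + j133)| = 0.443
|Γ|² = 0.196
P_refl = |Γ|²·P_inc = 31 mW, P_del = (1 − |Γ|²)·P_inc = 127 mW

P_reflected ≈ 31 mW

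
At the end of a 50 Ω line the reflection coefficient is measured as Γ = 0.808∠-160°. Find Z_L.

Z_L ≈ 5.47 − j8.71 Ω

Z_L = Z_0·(1 + Γ)/(1 − Γ) = 50·(0.241 − j0.276)/(1.76 + j0.276)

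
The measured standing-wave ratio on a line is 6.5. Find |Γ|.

|Γ| ≈ 0.733

|Γ| = (S − 1)/(S + 1) = (6.5 − 1)/(6.5 + 1) = 5.5/7.5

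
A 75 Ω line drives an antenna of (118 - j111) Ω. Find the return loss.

RL ≈ 5.44 dB

Γ = (43 − j111)/(193 − j111), |Γ| = 0.535
RL = −20·log₁₀|Γ| = −20·log₁₀(0.535)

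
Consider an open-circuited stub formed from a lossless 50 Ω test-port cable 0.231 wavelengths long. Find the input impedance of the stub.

βl = 2π × 0.231 = 83.2°
tan(βl) = 8.34
For an open-circuited stub, Z_in = −jZ_0·cot(βl) = −jZ_0/tan(βl)

Z_in ≈ −j6 Ω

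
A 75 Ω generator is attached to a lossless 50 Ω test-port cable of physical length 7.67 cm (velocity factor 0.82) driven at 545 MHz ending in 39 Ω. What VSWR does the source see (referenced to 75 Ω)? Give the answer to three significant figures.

VSWR ≈ 1.42

λ = v/f = 0.82·c / 545 MHz = 0.451 m
βl = 2π·l/λ = 2π × 0.17 = 61.2°
tan(βl) = 1.82
Z_in = Z_0·(Z_L + jZ_0·tanβl)/(Z_0 + jZ_L·tanβl) = 55.8 + j11.8 Ω
Γ_s = (Z_in − Z_s)/(Z_in + Z_s) = (-19.2 + j11.8)/(131 + j11.8), |Γ_s| = 0.172
VSWR = (1 + |Γ_s|)/(1 − |Γ_s|)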